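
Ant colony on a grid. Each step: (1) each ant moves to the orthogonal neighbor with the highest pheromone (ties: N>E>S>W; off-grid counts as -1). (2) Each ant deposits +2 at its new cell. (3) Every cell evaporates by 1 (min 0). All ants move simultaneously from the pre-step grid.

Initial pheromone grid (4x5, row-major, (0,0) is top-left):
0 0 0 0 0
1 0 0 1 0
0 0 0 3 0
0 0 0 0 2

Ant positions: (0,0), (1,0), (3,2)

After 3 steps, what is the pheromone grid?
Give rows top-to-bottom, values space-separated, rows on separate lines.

After step 1: ants at (1,0),(0,0),(2,2)
  1 0 0 0 0
  2 0 0 0 0
  0 0 1 2 0
  0 0 0 0 1
After step 2: ants at (0,0),(1,0),(2,3)
  2 0 0 0 0
  3 0 0 0 0
  0 0 0 3 0
  0 0 0 0 0
After step 3: ants at (1,0),(0,0),(1,3)
  3 0 0 0 0
  4 0 0 1 0
  0 0 0 2 0
  0 0 0 0 0

3 0 0 0 0
4 0 0 1 0
0 0 0 2 0
0 0 0 0 0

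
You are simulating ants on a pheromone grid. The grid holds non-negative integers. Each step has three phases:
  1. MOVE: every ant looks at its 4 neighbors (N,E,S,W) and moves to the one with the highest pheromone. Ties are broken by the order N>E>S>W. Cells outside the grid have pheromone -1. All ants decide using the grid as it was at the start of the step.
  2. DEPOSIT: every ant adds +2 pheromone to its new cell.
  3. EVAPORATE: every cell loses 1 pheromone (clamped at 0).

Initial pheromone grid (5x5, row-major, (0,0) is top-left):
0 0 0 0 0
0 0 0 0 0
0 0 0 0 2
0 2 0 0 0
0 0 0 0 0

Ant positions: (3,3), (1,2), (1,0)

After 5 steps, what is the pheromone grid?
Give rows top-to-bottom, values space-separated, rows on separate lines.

After step 1: ants at (2,3),(0,2),(0,0)
  1 0 1 0 0
  0 0 0 0 0
  0 0 0 1 1
  0 1 0 0 0
  0 0 0 0 0
After step 2: ants at (2,4),(0,3),(0,1)
  0 1 0 1 0
  0 0 0 0 0
  0 0 0 0 2
  0 0 0 0 0
  0 0 0 0 0
After step 3: ants at (1,4),(0,4),(0,2)
  0 0 1 0 1
  0 0 0 0 1
  0 0 0 0 1
  0 0 0 0 0
  0 0 0 0 0
After step 4: ants at (0,4),(1,4),(0,3)
  0 0 0 1 2
  0 0 0 0 2
  0 0 0 0 0
  0 0 0 0 0
  0 0 0 0 0
After step 5: ants at (1,4),(0,4),(0,4)
  0 0 0 0 5
  0 0 0 0 3
  0 0 0 0 0
  0 0 0 0 0
  0 0 0 0 0

0 0 0 0 5
0 0 0 0 3
0 0 0 0 0
0 0 0 0 0
0 0 0 0 0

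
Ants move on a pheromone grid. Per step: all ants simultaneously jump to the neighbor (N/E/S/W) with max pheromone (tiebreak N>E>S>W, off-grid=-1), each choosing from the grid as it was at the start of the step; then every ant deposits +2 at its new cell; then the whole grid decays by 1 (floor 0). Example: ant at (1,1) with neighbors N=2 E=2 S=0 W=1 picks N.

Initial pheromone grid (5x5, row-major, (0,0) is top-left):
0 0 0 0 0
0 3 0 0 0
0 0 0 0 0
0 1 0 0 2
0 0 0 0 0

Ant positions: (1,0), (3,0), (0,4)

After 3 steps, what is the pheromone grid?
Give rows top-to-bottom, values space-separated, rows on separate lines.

After step 1: ants at (1,1),(3,1),(1,4)
  0 0 0 0 0
  0 4 0 0 1
  0 0 0 0 0
  0 2 0 0 1
  0 0 0 0 0
After step 2: ants at (0,1),(2,1),(0,4)
  0 1 0 0 1
  0 3 0 0 0
  0 1 0 0 0
  0 1 0 0 0
  0 0 0 0 0
After step 3: ants at (1,1),(1,1),(1,4)
  0 0 0 0 0
  0 6 0 0 1
  0 0 0 0 0
  0 0 0 0 0
  0 0 0 0 0

0 0 0 0 0
0 6 0 0 1
0 0 0 0 0
0 0 0 0 0
0 0 0 0 0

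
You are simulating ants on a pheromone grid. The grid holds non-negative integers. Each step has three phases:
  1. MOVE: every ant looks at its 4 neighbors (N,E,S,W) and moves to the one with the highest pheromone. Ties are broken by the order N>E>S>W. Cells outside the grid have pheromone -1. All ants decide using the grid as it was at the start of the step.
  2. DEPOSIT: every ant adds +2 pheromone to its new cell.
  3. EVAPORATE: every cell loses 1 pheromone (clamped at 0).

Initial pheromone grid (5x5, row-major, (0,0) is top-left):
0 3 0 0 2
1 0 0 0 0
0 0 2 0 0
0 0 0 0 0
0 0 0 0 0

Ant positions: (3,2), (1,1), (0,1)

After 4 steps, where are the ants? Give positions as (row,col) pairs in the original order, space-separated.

Step 1: ant0:(3,2)->N->(2,2) | ant1:(1,1)->N->(0,1) | ant2:(0,1)->E->(0,2)
  grid max=4 at (0,1)
Step 2: ant0:(2,2)->N->(1,2) | ant1:(0,1)->E->(0,2) | ant2:(0,2)->W->(0,1)
  grid max=5 at (0,1)
Step 3: ant0:(1,2)->N->(0,2) | ant1:(0,2)->W->(0,1) | ant2:(0,1)->E->(0,2)
  grid max=6 at (0,1)
Step 4: ant0:(0,2)->W->(0,1) | ant1:(0,1)->E->(0,2) | ant2:(0,2)->W->(0,1)
  grid max=9 at (0,1)

(0,1) (0,2) (0,1)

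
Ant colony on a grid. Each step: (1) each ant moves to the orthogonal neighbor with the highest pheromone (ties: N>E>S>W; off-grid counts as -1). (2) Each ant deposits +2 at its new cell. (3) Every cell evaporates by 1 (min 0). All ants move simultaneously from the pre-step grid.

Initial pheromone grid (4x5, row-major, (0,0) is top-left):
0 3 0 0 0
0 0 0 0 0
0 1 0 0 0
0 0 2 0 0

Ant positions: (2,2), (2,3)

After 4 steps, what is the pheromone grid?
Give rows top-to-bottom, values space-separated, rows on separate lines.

After step 1: ants at (3,2),(1,3)
  0 2 0 0 0
  0 0 0 1 0
  0 0 0 0 0
  0 0 3 0 0
After step 2: ants at (2,2),(0,3)
  0 1 0 1 0
  0 0 0 0 0
  0 0 1 0 0
  0 0 2 0 0
After step 3: ants at (3,2),(0,4)
  0 0 0 0 1
  0 0 0 0 0
  0 0 0 0 0
  0 0 3 0 0
After step 4: ants at (2,2),(1,4)
  0 0 0 0 0
  0 0 0 0 1
  0 0 1 0 0
  0 0 2 0 0

0 0 0 0 0
0 0 0 0 1
0 0 1 0 0
0 0 2 0 0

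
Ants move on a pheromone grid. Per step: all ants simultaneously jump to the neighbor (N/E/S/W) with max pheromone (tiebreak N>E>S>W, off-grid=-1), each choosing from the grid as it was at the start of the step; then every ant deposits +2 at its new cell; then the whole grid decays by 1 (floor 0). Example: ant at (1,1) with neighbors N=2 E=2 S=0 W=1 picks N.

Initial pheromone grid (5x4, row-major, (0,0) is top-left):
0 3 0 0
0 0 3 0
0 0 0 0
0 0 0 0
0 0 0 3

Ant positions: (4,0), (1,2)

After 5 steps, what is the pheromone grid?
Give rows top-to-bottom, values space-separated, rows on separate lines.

After step 1: ants at (3,0),(0,2)
  0 2 1 0
  0 0 2 0
  0 0 0 0
  1 0 0 0
  0 0 0 2
After step 2: ants at (2,0),(1,2)
  0 1 0 0
  0 0 3 0
  1 0 0 0
  0 0 0 0
  0 0 0 1
After step 3: ants at (1,0),(0,2)
  0 0 1 0
  1 0 2 0
  0 0 0 0
  0 0 0 0
  0 0 0 0
After step 4: ants at (0,0),(1,2)
  1 0 0 0
  0 0 3 0
  0 0 0 0
  0 0 0 0
  0 0 0 0
After step 5: ants at (0,1),(0,2)
  0 1 1 0
  0 0 2 0
  0 0 0 0
  0 0 0 0
  0 0 0 0

0 1 1 0
0 0 2 0
0 0 0 0
0 0 0 0
0 0 0 0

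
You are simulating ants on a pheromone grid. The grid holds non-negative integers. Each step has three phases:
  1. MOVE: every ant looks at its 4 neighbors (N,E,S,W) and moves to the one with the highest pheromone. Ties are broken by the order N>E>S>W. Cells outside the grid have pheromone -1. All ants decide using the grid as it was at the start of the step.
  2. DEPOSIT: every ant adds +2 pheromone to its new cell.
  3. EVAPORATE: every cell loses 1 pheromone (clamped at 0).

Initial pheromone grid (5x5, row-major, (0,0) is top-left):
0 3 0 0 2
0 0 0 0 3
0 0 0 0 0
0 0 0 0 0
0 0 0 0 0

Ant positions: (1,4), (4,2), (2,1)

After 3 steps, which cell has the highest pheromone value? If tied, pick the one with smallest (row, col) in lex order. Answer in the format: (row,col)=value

Answer: (0,4)=3

Derivation:
Step 1: ant0:(1,4)->N->(0,4) | ant1:(4,2)->N->(3,2) | ant2:(2,1)->N->(1,1)
  grid max=3 at (0,4)
Step 2: ant0:(0,4)->S->(1,4) | ant1:(3,2)->N->(2,2) | ant2:(1,1)->N->(0,1)
  grid max=3 at (0,1)
Step 3: ant0:(1,4)->N->(0,4) | ant1:(2,2)->N->(1,2) | ant2:(0,1)->E->(0,2)
  grid max=3 at (0,4)
Final grid:
  0 2 1 0 3
  0 0 1 0 2
  0 0 0 0 0
  0 0 0 0 0
  0 0 0 0 0
Max pheromone 3 at (0,4)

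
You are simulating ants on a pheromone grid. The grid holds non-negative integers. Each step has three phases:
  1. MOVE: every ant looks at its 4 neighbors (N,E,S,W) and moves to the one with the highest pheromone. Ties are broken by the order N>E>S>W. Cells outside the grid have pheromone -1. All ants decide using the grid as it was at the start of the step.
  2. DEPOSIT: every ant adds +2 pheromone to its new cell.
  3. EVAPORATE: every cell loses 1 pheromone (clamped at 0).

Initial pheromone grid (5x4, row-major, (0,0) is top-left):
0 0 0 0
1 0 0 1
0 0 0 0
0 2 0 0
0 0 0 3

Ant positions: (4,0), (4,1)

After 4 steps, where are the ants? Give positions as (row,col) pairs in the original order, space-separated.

Step 1: ant0:(4,0)->N->(3,0) | ant1:(4,1)->N->(3,1)
  grid max=3 at (3,1)
Step 2: ant0:(3,0)->E->(3,1) | ant1:(3,1)->W->(3,0)
  grid max=4 at (3,1)
Step 3: ant0:(3,1)->W->(3,0) | ant1:(3,0)->E->(3,1)
  grid max=5 at (3,1)
Step 4: ant0:(3,0)->E->(3,1) | ant1:(3,1)->W->(3,0)
  grid max=6 at (3,1)

(3,1) (3,0)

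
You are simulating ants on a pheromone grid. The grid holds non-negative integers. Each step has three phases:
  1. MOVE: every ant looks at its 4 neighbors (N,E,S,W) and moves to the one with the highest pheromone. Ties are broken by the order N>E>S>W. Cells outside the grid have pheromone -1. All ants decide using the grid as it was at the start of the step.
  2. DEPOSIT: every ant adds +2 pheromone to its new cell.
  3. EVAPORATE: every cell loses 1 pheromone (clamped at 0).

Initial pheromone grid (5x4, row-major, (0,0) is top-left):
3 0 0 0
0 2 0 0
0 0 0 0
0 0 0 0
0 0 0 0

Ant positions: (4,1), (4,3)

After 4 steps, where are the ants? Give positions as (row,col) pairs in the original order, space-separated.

Step 1: ant0:(4,1)->N->(3,1) | ant1:(4,3)->N->(3,3)
  grid max=2 at (0,0)
Step 2: ant0:(3,1)->N->(2,1) | ant1:(3,3)->N->(2,3)
  grid max=1 at (0,0)
Step 3: ant0:(2,1)->N->(1,1) | ant1:(2,3)->N->(1,3)
  grid max=1 at (1,1)
Step 4: ant0:(1,1)->N->(0,1) | ant1:(1,3)->N->(0,3)
  grid max=1 at (0,1)

(0,1) (0,3)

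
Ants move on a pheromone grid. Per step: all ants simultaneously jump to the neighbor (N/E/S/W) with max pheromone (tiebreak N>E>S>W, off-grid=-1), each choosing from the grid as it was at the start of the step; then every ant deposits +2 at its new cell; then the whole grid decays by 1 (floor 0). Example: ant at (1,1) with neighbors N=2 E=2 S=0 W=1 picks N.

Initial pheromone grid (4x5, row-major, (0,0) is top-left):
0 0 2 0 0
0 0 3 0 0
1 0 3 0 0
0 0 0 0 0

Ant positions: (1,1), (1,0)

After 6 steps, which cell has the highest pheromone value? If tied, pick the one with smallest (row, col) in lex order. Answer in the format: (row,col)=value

Step 1: ant0:(1,1)->E->(1,2) | ant1:(1,0)->S->(2,0)
  grid max=4 at (1,2)
Step 2: ant0:(1,2)->S->(2,2) | ant1:(2,0)->N->(1,0)
  grid max=3 at (1,2)
Step 3: ant0:(2,2)->N->(1,2) | ant1:(1,0)->S->(2,0)
  grid max=4 at (1,2)
Step 4: ant0:(1,2)->S->(2,2) | ant1:(2,0)->N->(1,0)
  grid max=3 at (1,2)
Step 5: ant0:(2,2)->N->(1,2) | ant1:(1,0)->S->(2,0)
  grid max=4 at (1,2)
Step 6: ant0:(1,2)->S->(2,2) | ant1:(2,0)->N->(1,0)
  grid max=3 at (1,2)
Final grid:
  0 0 0 0 0
  1 0 3 0 0
  1 0 3 0 0
  0 0 0 0 0
Max pheromone 3 at (1,2)

Answer: (1,2)=3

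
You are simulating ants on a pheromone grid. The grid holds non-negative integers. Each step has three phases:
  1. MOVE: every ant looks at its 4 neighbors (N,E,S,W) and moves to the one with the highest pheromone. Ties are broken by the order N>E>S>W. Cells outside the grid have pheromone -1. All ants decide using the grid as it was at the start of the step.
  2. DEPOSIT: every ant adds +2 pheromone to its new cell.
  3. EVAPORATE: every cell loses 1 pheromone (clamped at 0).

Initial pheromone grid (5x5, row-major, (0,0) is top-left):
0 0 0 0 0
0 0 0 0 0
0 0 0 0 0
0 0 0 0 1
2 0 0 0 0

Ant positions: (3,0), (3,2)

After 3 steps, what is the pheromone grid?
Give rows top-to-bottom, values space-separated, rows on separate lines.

After step 1: ants at (4,0),(2,2)
  0 0 0 0 0
  0 0 0 0 0
  0 0 1 0 0
  0 0 0 0 0
  3 0 0 0 0
After step 2: ants at (3,0),(1,2)
  0 0 0 0 0
  0 0 1 0 0
  0 0 0 0 0
  1 0 0 0 0
  2 0 0 0 0
After step 3: ants at (4,0),(0,2)
  0 0 1 0 0
  0 0 0 0 0
  0 0 0 0 0
  0 0 0 0 0
  3 0 0 0 0

0 0 1 0 0
0 0 0 0 0
0 0 0 0 0
0 0 0 0 0
3 0 0 0 0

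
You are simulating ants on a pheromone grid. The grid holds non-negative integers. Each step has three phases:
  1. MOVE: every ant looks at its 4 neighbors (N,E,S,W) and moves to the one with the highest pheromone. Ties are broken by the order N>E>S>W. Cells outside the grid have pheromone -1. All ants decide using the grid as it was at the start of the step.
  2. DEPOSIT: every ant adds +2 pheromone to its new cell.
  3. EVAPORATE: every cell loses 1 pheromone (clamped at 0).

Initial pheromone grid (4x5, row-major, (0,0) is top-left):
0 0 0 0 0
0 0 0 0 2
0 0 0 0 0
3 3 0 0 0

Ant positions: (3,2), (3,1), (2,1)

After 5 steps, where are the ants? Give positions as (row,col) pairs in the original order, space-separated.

Step 1: ant0:(3,2)->W->(3,1) | ant1:(3,1)->W->(3,0) | ant2:(2,1)->S->(3,1)
  grid max=6 at (3,1)
Step 2: ant0:(3,1)->W->(3,0) | ant1:(3,0)->E->(3,1) | ant2:(3,1)->W->(3,0)
  grid max=7 at (3,0)
Step 3: ant0:(3,0)->E->(3,1) | ant1:(3,1)->W->(3,0) | ant2:(3,0)->E->(3,1)
  grid max=10 at (3,1)
Step 4: ant0:(3,1)->W->(3,0) | ant1:(3,0)->E->(3,1) | ant2:(3,1)->W->(3,0)
  grid max=11 at (3,0)
Step 5: ant0:(3,0)->E->(3,1) | ant1:(3,1)->W->(3,0) | ant2:(3,0)->E->(3,1)
  grid max=14 at (3,1)

(3,1) (3,0) (3,1)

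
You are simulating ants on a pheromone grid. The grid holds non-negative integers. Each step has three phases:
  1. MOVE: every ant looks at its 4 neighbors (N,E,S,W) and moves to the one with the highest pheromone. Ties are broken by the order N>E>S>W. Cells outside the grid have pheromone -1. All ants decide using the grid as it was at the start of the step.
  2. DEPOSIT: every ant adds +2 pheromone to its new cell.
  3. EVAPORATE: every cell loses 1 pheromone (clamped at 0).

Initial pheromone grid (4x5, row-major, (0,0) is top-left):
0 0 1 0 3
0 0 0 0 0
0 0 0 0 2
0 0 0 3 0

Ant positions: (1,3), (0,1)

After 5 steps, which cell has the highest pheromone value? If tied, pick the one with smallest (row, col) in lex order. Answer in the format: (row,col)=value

Answer: (0,4)=6

Derivation:
Step 1: ant0:(1,3)->N->(0,3) | ant1:(0,1)->E->(0,2)
  grid max=2 at (0,2)
Step 2: ant0:(0,3)->E->(0,4) | ant1:(0,2)->E->(0,3)
  grid max=3 at (0,4)
Step 3: ant0:(0,4)->W->(0,3) | ant1:(0,3)->E->(0,4)
  grid max=4 at (0,4)
Step 4: ant0:(0,3)->E->(0,4) | ant1:(0,4)->W->(0,3)
  grid max=5 at (0,4)
Step 5: ant0:(0,4)->W->(0,3) | ant1:(0,3)->E->(0,4)
  grid max=6 at (0,4)
Final grid:
  0 0 0 5 6
  0 0 0 0 0
  0 0 0 0 0
  0 0 0 0 0
Max pheromone 6 at (0,4)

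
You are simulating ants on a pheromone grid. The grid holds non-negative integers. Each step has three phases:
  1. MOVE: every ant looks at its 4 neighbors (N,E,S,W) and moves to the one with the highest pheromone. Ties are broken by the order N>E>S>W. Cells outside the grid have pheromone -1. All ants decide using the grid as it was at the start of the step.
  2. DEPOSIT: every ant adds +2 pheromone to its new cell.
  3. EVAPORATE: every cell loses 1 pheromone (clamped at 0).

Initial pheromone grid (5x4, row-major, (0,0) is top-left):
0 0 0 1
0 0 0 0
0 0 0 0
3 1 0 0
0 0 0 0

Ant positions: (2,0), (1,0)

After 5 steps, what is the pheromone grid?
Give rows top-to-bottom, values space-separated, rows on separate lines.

After step 1: ants at (3,0),(0,0)
  1 0 0 0
  0 0 0 0
  0 0 0 0
  4 0 0 0
  0 0 0 0
After step 2: ants at (2,0),(0,1)
  0 1 0 0
  0 0 0 0
  1 0 0 0
  3 0 0 0
  0 0 0 0
After step 3: ants at (3,0),(0,2)
  0 0 1 0
  0 0 0 0
  0 0 0 0
  4 0 0 0
  0 0 0 0
After step 4: ants at (2,0),(0,3)
  0 0 0 1
  0 0 0 0
  1 0 0 0
  3 0 0 0
  0 0 0 0
After step 5: ants at (3,0),(1,3)
  0 0 0 0
  0 0 0 1
  0 0 0 0
  4 0 0 0
  0 0 0 0

0 0 0 0
0 0 0 1
0 0 0 0
4 0 0 0
0 0 0 0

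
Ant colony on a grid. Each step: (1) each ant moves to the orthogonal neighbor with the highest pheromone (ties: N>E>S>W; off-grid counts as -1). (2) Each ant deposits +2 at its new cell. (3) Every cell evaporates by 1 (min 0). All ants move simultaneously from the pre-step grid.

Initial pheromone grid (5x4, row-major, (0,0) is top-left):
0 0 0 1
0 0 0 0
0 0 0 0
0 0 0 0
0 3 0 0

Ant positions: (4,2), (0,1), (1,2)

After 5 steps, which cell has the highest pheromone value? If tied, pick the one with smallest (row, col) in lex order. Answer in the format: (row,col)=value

Step 1: ant0:(4,2)->W->(4,1) | ant1:(0,1)->E->(0,2) | ant2:(1,2)->N->(0,2)
  grid max=4 at (4,1)
Step 2: ant0:(4,1)->N->(3,1) | ant1:(0,2)->E->(0,3) | ant2:(0,2)->E->(0,3)
  grid max=3 at (0,3)
Step 3: ant0:(3,1)->S->(4,1) | ant1:(0,3)->W->(0,2) | ant2:(0,3)->W->(0,2)
  grid max=5 at (0,2)
Step 4: ant0:(4,1)->N->(3,1) | ant1:(0,2)->E->(0,3) | ant2:(0,2)->E->(0,3)
  grid max=5 at (0,3)
Step 5: ant0:(3,1)->S->(4,1) | ant1:(0,3)->W->(0,2) | ant2:(0,3)->W->(0,2)
  grid max=7 at (0,2)
Final grid:
  0 0 7 4
  0 0 0 0
  0 0 0 0
  0 0 0 0
  0 4 0 0
Max pheromone 7 at (0,2)

Answer: (0,2)=7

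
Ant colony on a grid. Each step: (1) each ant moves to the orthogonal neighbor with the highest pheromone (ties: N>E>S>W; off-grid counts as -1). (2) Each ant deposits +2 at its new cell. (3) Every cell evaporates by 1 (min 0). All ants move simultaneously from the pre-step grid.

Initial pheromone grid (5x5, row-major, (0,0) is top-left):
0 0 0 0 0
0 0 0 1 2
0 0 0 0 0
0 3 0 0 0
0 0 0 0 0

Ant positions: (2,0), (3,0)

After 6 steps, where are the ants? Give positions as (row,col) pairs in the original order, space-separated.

Step 1: ant0:(2,0)->N->(1,0) | ant1:(3,0)->E->(3,1)
  grid max=4 at (3,1)
Step 2: ant0:(1,0)->N->(0,0) | ant1:(3,1)->N->(2,1)
  grid max=3 at (3,1)
Step 3: ant0:(0,0)->E->(0,1) | ant1:(2,1)->S->(3,1)
  grid max=4 at (3,1)
Step 4: ant0:(0,1)->E->(0,2) | ant1:(3,1)->N->(2,1)
  grid max=3 at (3,1)
Step 5: ant0:(0,2)->E->(0,3) | ant1:(2,1)->S->(3,1)
  grid max=4 at (3,1)
Step 6: ant0:(0,3)->E->(0,4) | ant1:(3,1)->N->(2,1)
  grid max=3 at (3,1)

(0,4) (2,1)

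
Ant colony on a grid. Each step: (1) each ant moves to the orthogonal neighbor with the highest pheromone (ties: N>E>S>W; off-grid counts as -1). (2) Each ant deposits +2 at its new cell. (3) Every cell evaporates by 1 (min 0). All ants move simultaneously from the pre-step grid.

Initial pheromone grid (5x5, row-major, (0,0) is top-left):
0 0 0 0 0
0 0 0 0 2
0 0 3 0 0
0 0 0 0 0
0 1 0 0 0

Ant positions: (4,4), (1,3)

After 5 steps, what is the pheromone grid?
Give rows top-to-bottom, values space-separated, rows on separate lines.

After step 1: ants at (3,4),(1,4)
  0 0 0 0 0
  0 0 0 0 3
  0 0 2 0 0
  0 0 0 0 1
  0 0 0 0 0
After step 2: ants at (2,4),(0,4)
  0 0 0 0 1
  0 0 0 0 2
  0 0 1 0 1
  0 0 0 0 0
  0 0 0 0 0
After step 3: ants at (1,4),(1,4)
  0 0 0 0 0
  0 0 0 0 5
  0 0 0 0 0
  0 0 0 0 0
  0 0 0 0 0
After step 4: ants at (0,4),(0,4)
  0 0 0 0 3
  0 0 0 0 4
  0 0 0 0 0
  0 0 0 0 0
  0 0 0 0 0
After step 5: ants at (1,4),(1,4)
  0 0 0 0 2
  0 0 0 0 7
  0 0 0 0 0
  0 0 0 0 0
  0 0 0 0 0

0 0 0 0 2
0 0 0 0 7
0 0 0 0 0
0 0 0 0 0
0 0 0 0 0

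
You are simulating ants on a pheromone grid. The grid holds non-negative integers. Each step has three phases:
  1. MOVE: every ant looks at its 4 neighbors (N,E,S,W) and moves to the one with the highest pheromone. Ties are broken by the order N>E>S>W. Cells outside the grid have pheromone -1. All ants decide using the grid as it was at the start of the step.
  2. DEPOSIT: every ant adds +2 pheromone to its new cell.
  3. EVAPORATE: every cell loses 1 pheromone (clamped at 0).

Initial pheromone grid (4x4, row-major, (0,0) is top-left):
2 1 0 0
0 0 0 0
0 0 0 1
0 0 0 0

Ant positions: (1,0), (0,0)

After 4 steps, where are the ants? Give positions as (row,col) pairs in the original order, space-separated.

Step 1: ant0:(1,0)->N->(0,0) | ant1:(0,0)->E->(0,1)
  grid max=3 at (0,0)
Step 2: ant0:(0,0)->E->(0,1) | ant1:(0,1)->W->(0,0)
  grid max=4 at (0,0)
Step 3: ant0:(0,1)->W->(0,0) | ant1:(0,0)->E->(0,1)
  grid max=5 at (0,0)
Step 4: ant0:(0,0)->E->(0,1) | ant1:(0,1)->W->(0,0)
  grid max=6 at (0,0)

(0,1) (0,0)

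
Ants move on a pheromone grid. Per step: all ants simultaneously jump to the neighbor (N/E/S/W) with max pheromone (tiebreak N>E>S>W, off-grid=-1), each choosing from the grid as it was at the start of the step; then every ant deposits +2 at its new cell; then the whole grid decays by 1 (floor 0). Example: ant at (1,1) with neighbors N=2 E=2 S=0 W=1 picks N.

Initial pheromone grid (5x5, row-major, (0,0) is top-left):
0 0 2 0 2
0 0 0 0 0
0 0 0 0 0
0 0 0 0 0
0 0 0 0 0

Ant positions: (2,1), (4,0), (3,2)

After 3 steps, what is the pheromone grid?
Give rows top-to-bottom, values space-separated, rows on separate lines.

After step 1: ants at (1,1),(3,0),(2,2)
  0 0 1 0 1
  0 1 0 0 0
  0 0 1 0 0
  1 0 0 0 0
  0 0 0 0 0
After step 2: ants at (0,1),(2,0),(1,2)
  0 1 0 0 0
  0 0 1 0 0
  1 0 0 0 0
  0 0 0 0 0
  0 0 0 0 0
After step 3: ants at (0,2),(1,0),(0,2)
  0 0 3 0 0
  1 0 0 0 0
  0 0 0 0 0
  0 0 0 0 0
  0 0 0 0 0

0 0 3 0 0
1 0 0 0 0
0 0 0 0 0
0 0 0 0 0
0 0 0 0 0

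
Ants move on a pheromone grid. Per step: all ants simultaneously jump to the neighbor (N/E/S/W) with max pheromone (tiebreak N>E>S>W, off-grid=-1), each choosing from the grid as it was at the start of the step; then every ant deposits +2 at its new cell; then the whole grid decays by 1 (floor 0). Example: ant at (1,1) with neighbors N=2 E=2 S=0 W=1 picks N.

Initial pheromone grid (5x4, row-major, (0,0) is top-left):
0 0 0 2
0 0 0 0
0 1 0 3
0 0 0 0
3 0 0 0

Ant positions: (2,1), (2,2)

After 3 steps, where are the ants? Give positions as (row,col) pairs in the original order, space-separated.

Step 1: ant0:(2,1)->N->(1,1) | ant1:(2,2)->E->(2,3)
  grid max=4 at (2,3)
Step 2: ant0:(1,1)->N->(0,1) | ant1:(2,3)->N->(1,3)
  grid max=3 at (2,3)
Step 3: ant0:(0,1)->E->(0,2) | ant1:(1,3)->S->(2,3)
  grid max=4 at (2,3)

(0,2) (2,3)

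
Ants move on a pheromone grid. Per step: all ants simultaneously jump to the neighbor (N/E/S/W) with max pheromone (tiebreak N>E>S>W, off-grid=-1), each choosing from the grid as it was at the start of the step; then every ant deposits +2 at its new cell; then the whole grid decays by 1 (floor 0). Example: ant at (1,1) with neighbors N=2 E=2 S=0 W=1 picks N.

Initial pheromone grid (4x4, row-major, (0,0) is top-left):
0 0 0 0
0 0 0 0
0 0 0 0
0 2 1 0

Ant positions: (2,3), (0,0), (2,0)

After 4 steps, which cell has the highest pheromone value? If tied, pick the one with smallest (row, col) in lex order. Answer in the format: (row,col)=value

Answer: (0,2)=5

Derivation:
Step 1: ant0:(2,3)->N->(1,3) | ant1:(0,0)->E->(0,1) | ant2:(2,0)->N->(1,0)
  grid max=1 at (0,1)
Step 2: ant0:(1,3)->N->(0,3) | ant1:(0,1)->E->(0,2) | ant2:(1,0)->N->(0,0)
  grid max=1 at (0,0)
Step 3: ant0:(0,3)->W->(0,2) | ant1:(0,2)->E->(0,3) | ant2:(0,0)->E->(0,1)
  grid max=2 at (0,2)
Step 4: ant0:(0,2)->E->(0,3) | ant1:(0,3)->W->(0,2) | ant2:(0,1)->E->(0,2)
  grid max=5 at (0,2)
Final grid:
  0 0 5 3
  0 0 0 0
  0 0 0 0
  0 0 0 0
Max pheromone 5 at (0,2)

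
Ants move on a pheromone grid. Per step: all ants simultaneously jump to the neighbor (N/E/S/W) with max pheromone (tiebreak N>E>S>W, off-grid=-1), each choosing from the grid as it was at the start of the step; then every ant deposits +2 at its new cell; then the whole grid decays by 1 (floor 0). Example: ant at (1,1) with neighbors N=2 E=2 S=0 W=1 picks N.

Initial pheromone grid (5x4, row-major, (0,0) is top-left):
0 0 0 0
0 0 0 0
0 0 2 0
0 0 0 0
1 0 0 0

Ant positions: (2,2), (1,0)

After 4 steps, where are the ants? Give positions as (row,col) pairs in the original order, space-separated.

Step 1: ant0:(2,2)->N->(1,2) | ant1:(1,0)->N->(0,0)
  grid max=1 at (0,0)
Step 2: ant0:(1,2)->S->(2,2) | ant1:(0,0)->E->(0,1)
  grid max=2 at (2,2)
Step 3: ant0:(2,2)->N->(1,2) | ant1:(0,1)->E->(0,2)
  grid max=1 at (0,2)
Step 4: ant0:(1,2)->N->(0,2) | ant1:(0,2)->S->(1,2)
  grid max=2 at (0,2)

(0,2) (1,2)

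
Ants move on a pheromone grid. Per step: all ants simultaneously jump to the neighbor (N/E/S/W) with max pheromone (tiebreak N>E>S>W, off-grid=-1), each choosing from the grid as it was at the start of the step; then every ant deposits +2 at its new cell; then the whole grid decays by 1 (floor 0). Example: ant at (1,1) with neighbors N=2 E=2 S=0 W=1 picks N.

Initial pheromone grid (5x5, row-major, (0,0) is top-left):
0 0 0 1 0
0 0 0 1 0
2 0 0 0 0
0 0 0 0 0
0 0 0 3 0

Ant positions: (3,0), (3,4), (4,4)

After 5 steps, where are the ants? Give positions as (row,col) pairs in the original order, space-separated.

Step 1: ant0:(3,0)->N->(2,0) | ant1:(3,4)->N->(2,4) | ant2:(4,4)->W->(4,3)
  grid max=4 at (4,3)
Step 2: ant0:(2,0)->N->(1,0) | ant1:(2,4)->N->(1,4) | ant2:(4,3)->N->(3,3)
  grid max=3 at (4,3)
Step 3: ant0:(1,0)->S->(2,0) | ant1:(1,4)->N->(0,4) | ant2:(3,3)->S->(4,3)
  grid max=4 at (4,3)
Step 4: ant0:(2,0)->N->(1,0) | ant1:(0,4)->S->(1,4) | ant2:(4,3)->N->(3,3)
  grid max=3 at (4,3)
Step 5: ant0:(1,0)->S->(2,0) | ant1:(1,4)->N->(0,4) | ant2:(3,3)->S->(4,3)
  grid max=4 at (4,3)

(2,0) (0,4) (4,3)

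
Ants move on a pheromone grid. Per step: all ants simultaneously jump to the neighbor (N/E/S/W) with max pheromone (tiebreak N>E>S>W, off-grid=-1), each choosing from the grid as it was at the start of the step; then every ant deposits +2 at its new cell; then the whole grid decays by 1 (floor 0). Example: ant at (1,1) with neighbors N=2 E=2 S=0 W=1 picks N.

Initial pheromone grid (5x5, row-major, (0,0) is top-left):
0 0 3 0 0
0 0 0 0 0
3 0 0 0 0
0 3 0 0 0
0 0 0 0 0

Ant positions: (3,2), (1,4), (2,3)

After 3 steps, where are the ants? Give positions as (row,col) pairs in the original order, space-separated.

Step 1: ant0:(3,2)->W->(3,1) | ant1:(1,4)->N->(0,4) | ant2:(2,3)->N->(1,3)
  grid max=4 at (3,1)
Step 2: ant0:(3,1)->N->(2,1) | ant1:(0,4)->S->(1,4) | ant2:(1,3)->N->(0,3)
  grid max=3 at (3,1)
Step 3: ant0:(2,1)->S->(3,1) | ant1:(1,4)->N->(0,4) | ant2:(0,3)->W->(0,2)
  grid max=4 at (3,1)

(3,1) (0,4) (0,2)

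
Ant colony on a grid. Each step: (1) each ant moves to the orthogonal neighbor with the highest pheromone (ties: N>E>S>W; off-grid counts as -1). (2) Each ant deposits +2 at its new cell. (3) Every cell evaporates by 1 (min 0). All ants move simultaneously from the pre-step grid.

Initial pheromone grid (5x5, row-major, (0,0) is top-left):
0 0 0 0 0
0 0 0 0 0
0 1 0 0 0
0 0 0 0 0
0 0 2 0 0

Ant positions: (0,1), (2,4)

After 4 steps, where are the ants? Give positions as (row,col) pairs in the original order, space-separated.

Step 1: ant0:(0,1)->E->(0,2) | ant1:(2,4)->N->(1,4)
  grid max=1 at (0,2)
Step 2: ant0:(0,2)->E->(0,3) | ant1:(1,4)->N->(0,4)
  grid max=1 at (0,3)
Step 3: ant0:(0,3)->E->(0,4) | ant1:(0,4)->W->(0,3)
  grid max=2 at (0,3)
Step 4: ant0:(0,4)->W->(0,3) | ant1:(0,3)->E->(0,4)
  grid max=3 at (0,3)

(0,3) (0,4)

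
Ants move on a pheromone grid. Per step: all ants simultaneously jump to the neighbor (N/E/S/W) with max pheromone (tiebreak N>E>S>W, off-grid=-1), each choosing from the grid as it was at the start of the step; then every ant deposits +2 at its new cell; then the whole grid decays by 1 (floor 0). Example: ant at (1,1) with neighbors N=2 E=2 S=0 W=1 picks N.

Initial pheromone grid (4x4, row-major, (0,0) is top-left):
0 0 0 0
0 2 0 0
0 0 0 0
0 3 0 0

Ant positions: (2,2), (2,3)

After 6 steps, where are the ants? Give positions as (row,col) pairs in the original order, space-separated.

Step 1: ant0:(2,2)->N->(1,2) | ant1:(2,3)->N->(1,3)
  grid max=2 at (3,1)
Step 2: ant0:(1,2)->E->(1,3) | ant1:(1,3)->W->(1,2)
  grid max=2 at (1,2)
Step 3: ant0:(1,3)->W->(1,2) | ant1:(1,2)->E->(1,3)
  grid max=3 at (1,2)
Step 4: ant0:(1,2)->E->(1,3) | ant1:(1,3)->W->(1,2)
  grid max=4 at (1,2)
Step 5: ant0:(1,3)->W->(1,2) | ant1:(1,2)->E->(1,3)
  grid max=5 at (1,2)
Step 6: ant0:(1,2)->E->(1,3) | ant1:(1,3)->W->(1,2)
  grid max=6 at (1,2)

(1,3) (1,2)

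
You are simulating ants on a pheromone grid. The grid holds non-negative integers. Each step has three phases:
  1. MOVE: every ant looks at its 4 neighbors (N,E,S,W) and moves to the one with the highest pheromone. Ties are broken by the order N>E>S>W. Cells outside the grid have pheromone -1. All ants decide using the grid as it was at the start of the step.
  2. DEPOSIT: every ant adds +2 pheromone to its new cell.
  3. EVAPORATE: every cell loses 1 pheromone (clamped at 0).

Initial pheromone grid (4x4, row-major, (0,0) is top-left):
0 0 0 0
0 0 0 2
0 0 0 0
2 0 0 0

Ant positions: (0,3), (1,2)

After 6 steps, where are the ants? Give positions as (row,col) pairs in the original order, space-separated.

Step 1: ant0:(0,3)->S->(1,3) | ant1:(1,2)->E->(1,3)
  grid max=5 at (1,3)
Step 2: ant0:(1,3)->N->(0,3) | ant1:(1,3)->N->(0,3)
  grid max=4 at (1,3)
Step 3: ant0:(0,3)->S->(1,3) | ant1:(0,3)->S->(1,3)
  grid max=7 at (1,3)
Step 4: ant0:(1,3)->N->(0,3) | ant1:(1,3)->N->(0,3)
  grid max=6 at (1,3)
Step 5: ant0:(0,3)->S->(1,3) | ant1:(0,3)->S->(1,3)
  grid max=9 at (1,3)
Step 6: ant0:(1,3)->N->(0,3) | ant1:(1,3)->N->(0,3)
  grid max=8 at (1,3)

(0,3) (0,3)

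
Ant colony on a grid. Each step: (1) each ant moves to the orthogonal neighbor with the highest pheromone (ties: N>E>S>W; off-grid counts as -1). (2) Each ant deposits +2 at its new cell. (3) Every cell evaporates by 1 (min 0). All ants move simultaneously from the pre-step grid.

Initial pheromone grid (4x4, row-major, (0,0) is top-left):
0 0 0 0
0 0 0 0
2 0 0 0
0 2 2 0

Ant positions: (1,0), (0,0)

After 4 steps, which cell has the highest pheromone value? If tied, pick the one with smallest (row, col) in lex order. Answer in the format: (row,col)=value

Answer: (2,0)=2

Derivation:
Step 1: ant0:(1,0)->S->(2,0) | ant1:(0,0)->E->(0,1)
  grid max=3 at (2,0)
Step 2: ant0:(2,0)->N->(1,0) | ant1:(0,1)->E->(0,2)
  grid max=2 at (2,0)
Step 3: ant0:(1,0)->S->(2,0) | ant1:(0,2)->E->(0,3)
  grid max=3 at (2,0)
Step 4: ant0:(2,0)->N->(1,0) | ant1:(0,3)->S->(1,3)
  grid max=2 at (2,0)
Final grid:
  0 0 0 0
  1 0 0 1
  2 0 0 0
  0 0 0 0
Max pheromone 2 at (2,0)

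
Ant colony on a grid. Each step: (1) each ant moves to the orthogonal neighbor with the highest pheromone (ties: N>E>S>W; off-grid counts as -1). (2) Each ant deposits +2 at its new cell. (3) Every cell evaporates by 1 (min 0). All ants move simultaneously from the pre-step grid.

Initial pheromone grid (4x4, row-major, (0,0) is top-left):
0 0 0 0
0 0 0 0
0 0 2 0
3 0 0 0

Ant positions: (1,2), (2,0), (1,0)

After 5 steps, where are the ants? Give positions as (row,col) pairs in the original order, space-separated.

Step 1: ant0:(1,2)->S->(2,2) | ant1:(2,0)->S->(3,0) | ant2:(1,0)->N->(0,0)
  grid max=4 at (3,0)
Step 2: ant0:(2,2)->N->(1,2) | ant1:(3,0)->N->(2,0) | ant2:(0,0)->E->(0,1)
  grid max=3 at (3,0)
Step 3: ant0:(1,2)->S->(2,2) | ant1:(2,0)->S->(3,0) | ant2:(0,1)->E->(0,2)
  grid max=4 at (3,0)
Step 4: ant0:(2,2)->N->(1,2) | ant1:(3,0)->N->(2,0) | ant2:(0,2)->E->(0,3)
  grid max=3 at (3,0)
Step 5: ant0:(1,2)->S->(2,2) | ant1:(2,0)->S->(3,0) | ant2:(0,3)->S->(1,3)
  grid max=4 at (3,0)

(2,2) (3,0) (1,3)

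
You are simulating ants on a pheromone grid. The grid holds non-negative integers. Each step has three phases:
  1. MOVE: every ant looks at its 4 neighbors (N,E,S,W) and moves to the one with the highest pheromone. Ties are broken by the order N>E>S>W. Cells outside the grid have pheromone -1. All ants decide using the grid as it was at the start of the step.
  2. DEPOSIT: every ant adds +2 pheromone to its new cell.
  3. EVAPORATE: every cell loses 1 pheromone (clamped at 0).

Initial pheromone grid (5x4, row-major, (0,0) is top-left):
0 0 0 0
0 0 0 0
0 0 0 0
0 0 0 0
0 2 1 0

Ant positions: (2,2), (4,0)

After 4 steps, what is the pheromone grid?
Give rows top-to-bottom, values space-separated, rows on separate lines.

After step 1: ants at (1,2),(4,1)
  0 0 0 0
  0 0 1 0
  0 0 0 0
  0 0 0 0
  0 3 0 0
After step 2: ants at (0,2),(3,1)
  0 0 1 0
  0 0 0 0
  0 0 0 0
  0 1 0 0
  0 2 0 0
After step 3: ants at (0,3),(4,1)
  0 0 0 1
  0 0 0 0
  0 0 0 0
  0 0 0 0
  0 3 0 0
After step 4: ants at (1,3),(3,1)
  0 0 0 0
  0 0 0 1
  0 0 0 0
  0 1 0 0
  0 2 0 0

0 0 0 0
0 0 0 1
0 0 0 0
0 1 0 0
0 2 0 0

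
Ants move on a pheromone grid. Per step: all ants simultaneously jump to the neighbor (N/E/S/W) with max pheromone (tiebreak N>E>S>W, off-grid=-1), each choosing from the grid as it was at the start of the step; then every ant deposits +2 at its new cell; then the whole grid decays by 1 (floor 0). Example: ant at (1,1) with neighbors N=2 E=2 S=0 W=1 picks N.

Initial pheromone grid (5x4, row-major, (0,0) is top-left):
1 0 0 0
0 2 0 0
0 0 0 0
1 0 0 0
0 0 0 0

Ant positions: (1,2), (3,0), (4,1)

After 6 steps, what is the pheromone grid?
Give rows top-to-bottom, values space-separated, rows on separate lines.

After step 1: ants at (1,1),(2,0),(3,1)
  0 0 0 0
  0 3 0 0
  1 0 0 0
  0 1 0 0
  0 0 0 0
After step 2: ants at (0,1),(1,0),(2,1)
  0 1 0 0
  1 2 0 0
  0 1 0 0
  0 0 0 0
  0 0 0 0
After step 3: ants at (1,1),(1,1),(1,1)
  0 0 0 0
  0 7 0 0
  0 0 0 0
  0 0 0 0
  0 0 0 0
After step 4: ants at (0,1),(0,1),(0,1)
  0 5 0 0
  0 6 0 0
  0 0 0 0
  0 0 0 0
  0 0 0 0
After step 5: ants at (1,1),(1,1),(1,1)
  0 4 0 0
  0 11 0 0
  0 0 0 0
  0 0 0 0
  0 0 0 0
After step 6: ants at (0,1),(0,1),(0,1)
  0 9 0 0
  0 10 0 0
  0 0 0 0
  0 0 0 0
  0 0 0 0

0 9 0 0
0 10 0 0
0 0 0 0
0 0 0 0
0 0 0 0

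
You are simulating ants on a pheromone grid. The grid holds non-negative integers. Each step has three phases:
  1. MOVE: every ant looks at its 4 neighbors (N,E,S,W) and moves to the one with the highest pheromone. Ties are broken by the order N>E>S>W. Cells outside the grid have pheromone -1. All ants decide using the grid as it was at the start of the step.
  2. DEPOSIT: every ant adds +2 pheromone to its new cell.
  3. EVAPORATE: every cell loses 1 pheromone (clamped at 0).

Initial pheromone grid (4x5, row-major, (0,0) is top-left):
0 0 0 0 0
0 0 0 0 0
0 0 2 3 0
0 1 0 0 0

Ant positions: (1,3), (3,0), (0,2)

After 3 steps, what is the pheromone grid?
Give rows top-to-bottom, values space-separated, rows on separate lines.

After step 1: ants at (2,3),(3,1),(0,3)
  0 0 0 1 0
  0 0 0 0 0
  0 0 1 4 0
  0 2 0 0 0
After step 2: ants at (2,2),(2,1),(0,4)
  0 0 0 0 1
  0 0 0 0 0
  0 1 2 3 0
  0 1 0 0 0
After step 3: ants at (2,3),(2,2),(1,4)
  0 0 0 0 0
  0 0 0 0 1
  0 0 3 4 0
  0 0 0 0 0

0 0 0 0 0
0 0 0 0 1
0 0 3 4 0
0 0 0 0 0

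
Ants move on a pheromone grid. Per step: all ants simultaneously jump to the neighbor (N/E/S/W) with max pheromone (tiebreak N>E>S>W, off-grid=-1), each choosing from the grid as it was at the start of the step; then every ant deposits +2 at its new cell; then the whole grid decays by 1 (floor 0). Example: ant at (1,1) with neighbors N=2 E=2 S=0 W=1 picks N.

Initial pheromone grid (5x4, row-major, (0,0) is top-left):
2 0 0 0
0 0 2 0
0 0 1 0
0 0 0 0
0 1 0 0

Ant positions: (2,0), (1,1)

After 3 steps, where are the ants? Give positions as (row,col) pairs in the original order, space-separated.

Step 1: ant0:(2,0)->N->(1,0) | ant1:(1,1)->E->(1,2)
  grid max=3 at (1,2)
Step 2: ant0:(1,0)->N->(0,0) | ant1:(1,2)->N->(0,2)
  grid max=2 at (0,0)
Step 3: ant0:(0,0)->E->(0,1) | ant1:(0,2)->S->(1,2)
  grid max=3 at (1,2)

(0,1) (1,2)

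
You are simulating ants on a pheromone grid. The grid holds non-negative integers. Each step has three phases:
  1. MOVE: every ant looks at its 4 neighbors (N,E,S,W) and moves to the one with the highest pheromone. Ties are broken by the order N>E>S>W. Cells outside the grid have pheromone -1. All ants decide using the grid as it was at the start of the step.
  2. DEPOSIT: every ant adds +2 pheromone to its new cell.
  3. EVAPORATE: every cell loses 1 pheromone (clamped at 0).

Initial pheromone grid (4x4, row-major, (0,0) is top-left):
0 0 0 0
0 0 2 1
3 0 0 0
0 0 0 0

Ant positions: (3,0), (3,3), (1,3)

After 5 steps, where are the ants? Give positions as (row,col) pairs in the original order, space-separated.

Step 1: ant0:(3,0)->N->(2,0) | ant1:(3,3)->N->(2,3) | ant2:(1,3)->W->(1,2)
  grid max=4 at (2,0)
Step 2: ant0:(2,0)->N->(1,0) | ant1:(2,3)->N->(1,3) | ant2:(1,2)->N->(0,2)
  grid max=3 at (2,0)
Step 3: ant0:(1,0)->S->(2,0) | ant1:(1,3)->W->(1,2) | ant2:(0,2)->S->(1,2)
  grid max=5 at (1,2)
Step 4: ant0:(2,0)->N->(1,0) | ant1:(1,2)->N->(0,2) | ant2:(1,2)->N->(0,2)
  grid max=4 at (1,2)
Step 5: ant0:(1,0)->S->(2,0) | ant1:(0,2)->S->(1,2) | ant2:(0,2)->S->(1,2)
  grid max=7 at (1,2)

(2,0) (1,2) (1,2)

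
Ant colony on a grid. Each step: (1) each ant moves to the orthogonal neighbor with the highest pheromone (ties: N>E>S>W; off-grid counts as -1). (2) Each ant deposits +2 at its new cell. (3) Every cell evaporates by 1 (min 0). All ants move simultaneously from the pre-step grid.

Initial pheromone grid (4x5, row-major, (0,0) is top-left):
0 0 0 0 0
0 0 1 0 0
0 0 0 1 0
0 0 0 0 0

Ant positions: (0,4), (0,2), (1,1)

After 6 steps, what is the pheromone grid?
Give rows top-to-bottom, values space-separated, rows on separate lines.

After step 1: ants at (1,4),(1,2),(1,2)
  0 0 0 0 0
  0 0 4 0 1
  0 0 0 0 0
  0 0 0 0 0
After step 2: ants at (0,4),(0,2),(0,2)
  0 0 3 0 1
  0 0 3 0 0
  0 0 0 0 0
  0 0 0 0 0
After step 3: ants at (1,4),(1,2),(1,2)
  0 0 2 0 0
  0 0 6 0 1
  0 0 0 0 0
  0 0 0 0 0
After step 4: ants at (0,4),(0,2),(0,2)
  0 0 5 0 1
  0 0 5 0 0
  0 0 0 0 0
  0 0 0 0 0
After step 5: ants at (1,4),(1,2),(1,2)
  0 0 4 0 0
  0 0 8 0 1
  0 0 0 0 0
  0 0 0 0 0
After step 6: ants at (0,4),(0,2),(0,2)
  0 0 7 0 1
  0 0 7 0 0
  0 0 0 0 0
  0 0 0 0 0

0 0 7 0 1
0 0 7 0 0
0 0 0 0 0
0 0 0 0 0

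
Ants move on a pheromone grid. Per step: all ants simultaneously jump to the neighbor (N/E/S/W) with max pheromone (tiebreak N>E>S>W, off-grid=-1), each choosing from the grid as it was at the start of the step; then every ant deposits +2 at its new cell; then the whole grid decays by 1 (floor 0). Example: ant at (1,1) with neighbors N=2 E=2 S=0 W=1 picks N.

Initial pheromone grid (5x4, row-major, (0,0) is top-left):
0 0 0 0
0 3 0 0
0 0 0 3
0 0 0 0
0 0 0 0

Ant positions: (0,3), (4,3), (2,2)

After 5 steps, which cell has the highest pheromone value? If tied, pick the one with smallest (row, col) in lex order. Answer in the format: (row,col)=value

Step 1: ant0:(0,3)->S->(1,3) | ant1:(4,3)->N->(3,3) | ant2:(2,2)->E->(2,3)
  grid max=4 at (2,3)
Step 2: ant0:(1,3)->S->(2,3) | ant1:(3,3)->N->(2,3) | ant2:(2,3)->N->(1,3)
  grid max=7 at (2,3)
Step 3: ant0:(2,3)->N->(1,3) | ant1:(2,3)->N->(1,3) | ant2:(1,3)->S->(2,3)
  grid max=8 at (2,3)
Step 4: ant0:(1,3)->S->(2,3) | ant1:(1,3)->S->(2,3) | ant2:(2,3)->N->(1,3)
  grid max=11 at (2,3)
Step 5: ant0:(2,3)->N->(1,3) | ant1:(2,3)->N->(1,3) | ant2:(1,3)->S->(2,3)
  grid max=12 at (2,3)
Final grid:
  0 0 0 0
  0 0 0 9
  0 0 0 12
  0 0 0 0
  0 0 0 0
Max pheromone 12 at (2,3)

Answer: (2,3)=12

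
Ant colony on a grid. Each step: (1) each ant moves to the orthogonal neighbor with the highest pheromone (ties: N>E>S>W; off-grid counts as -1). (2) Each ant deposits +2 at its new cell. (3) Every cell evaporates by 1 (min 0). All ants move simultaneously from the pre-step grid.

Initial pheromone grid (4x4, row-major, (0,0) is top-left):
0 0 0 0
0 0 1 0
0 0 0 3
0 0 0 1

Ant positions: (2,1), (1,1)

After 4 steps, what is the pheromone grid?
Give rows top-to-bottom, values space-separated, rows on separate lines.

After step 1: ants at (1,1),(1,2)
  0 0 0 0
  0 1 2 0
  0 0 0 2
  0 0 0 0
After step 2: ants at (1,2),(1,1)
  0 0 0 0
  0 2 3 0
  0 0 0 1
  0 0 0 0
After step 3: ants at (1,1),(1,2)
  0 0 0 0
  0 3 4 0
  0 0 0 0
  0 0 0 0
After step 4: ants at (1,2),(1,1)
  0 0 0 0
  0 4 5 0
  0 0 0 0
  0 0 0 0

0 0 0 0
0 4 5 0
0 0 0 0
0 0 0 0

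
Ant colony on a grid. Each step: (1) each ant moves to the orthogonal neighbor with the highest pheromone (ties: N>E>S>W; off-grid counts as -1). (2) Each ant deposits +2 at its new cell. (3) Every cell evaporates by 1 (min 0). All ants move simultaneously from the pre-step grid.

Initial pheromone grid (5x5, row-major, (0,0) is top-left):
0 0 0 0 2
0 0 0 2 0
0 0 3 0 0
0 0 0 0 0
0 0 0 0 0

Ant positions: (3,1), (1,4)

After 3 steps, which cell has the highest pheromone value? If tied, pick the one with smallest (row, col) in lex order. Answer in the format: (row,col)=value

Answer: (0,4)=3

Derivation:
Step 1: ant0:(3,1)->N->(2,1) | ant1:(1,4)->N->(0,4)
  grid max=3 at (0,4)
Step 2: ant0:(2,1)->E->(2,2) | ant1:(0,4)->S->(1,4)
  grid max=3 at (2,2)
Step 3: ant0:(2,2)->N->(1,2) | ant1:(1,4)->N->(0,4)
  grid max=3 at (0,4)
Final grid:
  0 0 0 0 3
  0 0 1 0 0
  0 0 2 0 0
  0 0 0 0 0
  0 0 0 0 0
Max pheromone 3 at (0,4)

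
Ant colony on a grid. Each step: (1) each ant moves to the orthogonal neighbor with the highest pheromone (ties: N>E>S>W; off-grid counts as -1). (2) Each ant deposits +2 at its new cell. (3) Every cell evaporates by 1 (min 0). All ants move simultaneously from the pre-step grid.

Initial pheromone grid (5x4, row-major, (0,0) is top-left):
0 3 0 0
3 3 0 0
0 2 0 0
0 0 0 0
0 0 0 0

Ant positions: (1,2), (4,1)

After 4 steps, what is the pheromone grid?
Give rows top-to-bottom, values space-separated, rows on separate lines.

After step 1: ants at (1,1),(3,1)
  0 2 0 0
  2 4 0 0
  0 1 0 0
  0 1 0 0
  0 0 0 0
After step 2: ants at (0,1),(2,1)
  0 3 0 0
  1 3 0 0
  0 2 0 0
  0 0 0 0
  0 0 0 0
After step 3: ants at (1,1),(1,1)
  0 2 0 0
  0 6 0 0
  0 1 0 0
  0 0 0 0
  0 0 0 0
After step 4: ants at (0,1),(0,1)
  0 5 0 0
  0 5 0 0
  0 0 0 0
  0 0 0 0
  0 0 0 0

0 5 0 0
0 5 0 0
0 0 0 0
0 0 0 0
0 0 0 0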